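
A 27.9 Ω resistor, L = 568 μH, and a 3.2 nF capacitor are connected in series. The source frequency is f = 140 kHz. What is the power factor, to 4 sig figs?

0.1897

ω = 2πf = 879600 rad/s
X_L = ωL = 499.6 Ω
X_C = 1/(ωC) = 355.3 Ω
Net reactance X = X_L − X_C = 144.4 Ω
Z = 27.90 + j144.4 Ω
|Z| = √(27.90² + 144.4²) = 147.1 Ω
∠Z = arctan(144.4/27.90) = 79.06°
cos φ = cos(79.06°) = 0.1897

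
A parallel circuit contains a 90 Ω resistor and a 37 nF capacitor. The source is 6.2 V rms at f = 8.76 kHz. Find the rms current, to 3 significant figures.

70.0 mA

ω = 2πf = 55040 rad/s
X_C = 1/(ωC) = 491 Ω
Parallel: admittances add. Y = 1/R + jωC
Y = (0.0111 + j0.00204) S
|Y| = 0.0113 S → |Z| = 1/|Y| = 88.5 Ω, ∠Z = −∠Y = -10.4°
I = V/|Z| = 6.2/88.5 = 70.0 mA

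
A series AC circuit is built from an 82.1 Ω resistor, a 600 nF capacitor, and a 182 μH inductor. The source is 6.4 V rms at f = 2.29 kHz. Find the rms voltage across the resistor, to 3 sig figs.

3.76 V

ω = 2πf = 14390 rad/s
X_L = ωL = 2.62 Ω
X_C = 1/(ωC) = 116 Ω
Net reactance X = X_L − X_C = -113 Ω
Z = 82.1 − j113 Ω
|Z| = √(82.1² + 113²) = 140 Ω
I = V/|Z| = 45.8 mA
V_R = I·|Z_R| = 0.0458 × 82.1 = 3.76 V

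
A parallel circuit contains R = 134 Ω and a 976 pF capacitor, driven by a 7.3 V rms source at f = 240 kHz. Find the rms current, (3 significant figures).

ω = 2πf = 1.508e+06 rad/s
X_C = 1/(ωC) = 679 Ω
Parallel: admittances add. Y = 1/R + jωC
Y = (0.00746 + j0.00147) S
|Y| = 0.00761 S → |Z| = 1/|Y| = 131 Ω, ∠Z = −∠Y = -11.2°
I = V/|Z| = 7.3/131 = 55.5 mA

55.5 mA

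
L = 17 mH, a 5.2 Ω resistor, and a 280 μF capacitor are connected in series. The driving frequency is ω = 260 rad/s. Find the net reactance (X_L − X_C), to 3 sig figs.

X_L = ωL = 4.42 Ω
X_C = 1/(ωC) = 13.7 Ω
X = 4.42 − 13.7 = -9.32 Ω

-9.32 Ω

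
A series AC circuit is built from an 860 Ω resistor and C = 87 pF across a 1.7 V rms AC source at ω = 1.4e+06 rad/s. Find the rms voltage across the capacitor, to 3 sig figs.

X_C = 1/(ωC) = 8210 Ω
Z = 860 − j8210 Ω
|Z| = √(860² + 8210²) = 8260 Ω
I = V/|Z| = 206 μA
V_C = I·|Z_C| = 0.000206 × 8210 = 1.69 V

1.69 V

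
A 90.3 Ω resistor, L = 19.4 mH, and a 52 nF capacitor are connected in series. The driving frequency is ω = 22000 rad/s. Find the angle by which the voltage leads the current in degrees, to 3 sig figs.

X_L = ωL = 427 Ω
X_C = 1/(ωC) = 874 Ω
Net reactance X = X_L − X_C = -447 Ω
Z = 90.3 − j447 Ω
|Z| = √(90.3² + 447²) = 456 Ω
∠Z = arctan(-447/90.3) = -78.6°

-78.6°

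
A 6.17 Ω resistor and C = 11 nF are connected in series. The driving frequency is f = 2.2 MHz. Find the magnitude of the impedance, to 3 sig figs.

ω = 2πf = 1.382e+07 rad/s
X_C = 1/(ωC) = 6.58 Ω
Z = 6.17 − j6.58 Ω
|Z| = √(6.17² + 6.58²) = 9.02 Ω

9.02 Ω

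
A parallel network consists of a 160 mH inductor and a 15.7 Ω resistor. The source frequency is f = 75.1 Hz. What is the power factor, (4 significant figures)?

0.9791

ω = 2πf = 471.9 rad/s
X_L = ωL = 75.50 Ω
Parallel: admittances add. Y = 1/R + 1/(jωL)
Y = (0.06369 − j0.01325) S
|Y| = 0.06506 S → |Z| = 1/|Y| = 15.37 Ω, ∠Z = −∠Y = 11.75°
cos φ = cos(11.75°) = 0.9791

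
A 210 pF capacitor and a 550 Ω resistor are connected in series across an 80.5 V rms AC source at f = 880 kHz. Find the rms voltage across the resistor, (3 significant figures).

43.3 V

ω = 2πf = 5.529e+06 rad/s
X_C = 1/(ωC) = 861 Ω
Z = 550 − j861 Ω
|Z| = √(550² + 861²) = 1020 Ω
I = V/|Z| = 78.8 mA
V_R = I·|Z_R| = 0.0788 × 550 = 43.3 V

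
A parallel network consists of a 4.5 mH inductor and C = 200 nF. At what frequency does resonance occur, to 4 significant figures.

ω₀ = 1/√(LC) = 1/√(0.0045 × 2e-07) = 33330 rad/s
f₀ = ω₀/(2π) = 5.305 kHz

5.305 kHz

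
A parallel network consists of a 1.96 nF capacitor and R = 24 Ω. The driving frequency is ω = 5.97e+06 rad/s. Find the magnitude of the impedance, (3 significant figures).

23.1 Ω

X_C = 1/(ωC) = 85.5 Ω
Parallel: admittances add. Y = 1/R + jωC
Y = (0.0417 + j0.0117) S
|Y| = 0.0433 S → |Z| = 1/|Y| = 23.1 Ω, ∠Z = −∠Y = -15.7°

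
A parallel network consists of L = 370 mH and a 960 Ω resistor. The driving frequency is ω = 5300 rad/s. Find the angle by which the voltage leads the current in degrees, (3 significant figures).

X_L = ωL = 1960 Ω
Parallel: admittances add. Y = 1/R + 1/(jωL)
Y = (0.00104 − j0.000510) S
|Y| = 0.00116 S → |Z| = 1/|Y| = 862 Ω, ∠Z = −∠Y = 26.1°

26.1°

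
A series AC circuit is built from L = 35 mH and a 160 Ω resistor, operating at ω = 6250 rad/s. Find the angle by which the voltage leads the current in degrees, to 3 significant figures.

53.8°

X_L = ωL = 219 Ω
Z = 160 + j219 Ω
|Z| = √(160² + 219²) = 271 Ω
∠Z = arctan(219/160) = 53.8°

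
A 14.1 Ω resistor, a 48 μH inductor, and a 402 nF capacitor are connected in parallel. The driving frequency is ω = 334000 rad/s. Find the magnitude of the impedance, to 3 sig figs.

X_L = ωL = 16.0 Ω
X_C = 1/(ωC) = 7.45 Ω
Parallel: admittances add. Y = 1/R + 1/(jωL) + jωC
Y = (0.0709 + j0.0719) S
|Y| = 0.101 S → |Z| = 1/|Y| = 9.90 Ω, ∠Z = −∠Y = -45.4°

9.90 Ω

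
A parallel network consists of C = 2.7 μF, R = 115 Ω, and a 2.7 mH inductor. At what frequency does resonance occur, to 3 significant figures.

ω₀ = 1/√(LC) = 1/√(0.0027 × 2.7e-06) = 11710 rad/s
f₀ = ω₀/(2π) = 1.86 kHz

1.86 kHz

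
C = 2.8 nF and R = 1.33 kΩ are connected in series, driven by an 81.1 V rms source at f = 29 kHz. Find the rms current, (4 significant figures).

34.24 mA

ω = 2πf = 182200 rad/s
X_C = 1/(ωC) = 1960 Ω
Z = 1330 − j1960 Ω
|Z| = √(1330² + 1960²) = 2369 Ω
I = V/|Z| = 81.1/2369 = 34.24 mA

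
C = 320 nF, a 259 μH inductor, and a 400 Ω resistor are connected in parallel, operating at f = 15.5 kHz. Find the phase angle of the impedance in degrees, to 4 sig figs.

73.57°

ω = 2πf = 97390 rad/s
X_L = ωL = 25.22 Ω
X_C = 1/(ωC) = 32.09 Ω
Parallel: admittances add. Y = 1/R + 1/(jωL) + jωC
Y = (0.002500 − j0.008480) S
|Y| = 0.008841 S → |Z| = 1/|Y| = 113.1 Ω, ∠Z = −∠Y = 73.57°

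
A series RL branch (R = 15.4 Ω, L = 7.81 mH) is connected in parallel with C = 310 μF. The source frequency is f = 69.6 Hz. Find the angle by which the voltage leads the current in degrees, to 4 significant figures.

-63.07°

ω = 2πf = 437.3 rad/s
X_L = ωL = 3.415 Ω
X_C = 1/(ωC) = 7.376 Ω
Branch 1 (R+jX_L): Z₁ = 15.40 + j3.415 Ω, |Z₁| = 15.77 Ω
Branch 2 (−jX_C): Z₂ = −j7.376 Ω
Parallel: Z = Z₁Z₂/(Z₁+Z₂), |Z| = 7.318 Ω, ∠Z = -63.07°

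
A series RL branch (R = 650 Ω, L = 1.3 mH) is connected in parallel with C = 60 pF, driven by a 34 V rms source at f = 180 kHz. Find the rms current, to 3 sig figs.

19.1 mA

ω = 2πf = 1.131e+06 rad/s
X_L = ωL = 1470 Ω
X_C = 1/(ωC) = 14700 Ω
Branch 1 (R+jX_L): Z₁ = 650 + j1470 Ω, |Z₁| = 1610 Ω
Branch 2 (−jX_C): Z₂ = −j14700 Ω
Parallel: Z = Z₁Z₂/(Z₁+Z₂), |Z| = 1780 Ω, ∠Z = 63.3°
I = V/|Z| = 34/1780 = 19.1 mA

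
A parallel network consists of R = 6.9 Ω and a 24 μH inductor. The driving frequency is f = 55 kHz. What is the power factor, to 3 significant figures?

0.769

ω = 2πf = 345600 rad/s
X_L = ωL = 8.29 Ω
Parallel: admittances add. Y = 1/R + 1/(jωL)
Y = (0.145 − j0.121) S
|Y| = 0.189 S → |Z| = 1/|Y| = 5.30 Ω, ∠Z = −∠Y = 39.8°
cos φ = cos(39.8°) = 0.769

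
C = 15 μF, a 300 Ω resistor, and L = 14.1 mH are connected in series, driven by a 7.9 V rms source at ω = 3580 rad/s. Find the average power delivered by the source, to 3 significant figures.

206 mW

X_L = ωL = 50.5 Ω
X_C = 1/(ωC) = 18.6 Ω
Net reactance X = X_L − X_C = 31.9 Ω
Z = 300 + j31.9 Ω
|Z| = √(300² + 31.9²) = 302 Ω
∠Z = arctan(31.9/300) = 6.06°
I = V/|Z| = 26.2 mA
P = VI cos φ = 7.9 × 0.0262 × cos(6.06°) = 206 mW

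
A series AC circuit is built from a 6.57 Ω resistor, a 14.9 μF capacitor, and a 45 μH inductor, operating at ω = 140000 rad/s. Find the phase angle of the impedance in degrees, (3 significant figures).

X_L = ωL = 6.30 Ω
X_C = 1/(ωC) = 0.479 Ω
Net reactance X = X_L − X_C = 5.82 Ω
Z = 6.57 + j5.82 Ω
|Z| = √(6.57² + 5.82²) = 8.78 Ω
∠Z = arctan(5.82/6.57) = 41.5°

41.5°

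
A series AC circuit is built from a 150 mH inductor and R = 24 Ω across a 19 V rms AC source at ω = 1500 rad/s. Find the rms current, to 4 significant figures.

X_L = ωL = 225.0 Ω
Z = 24.00 + j225.0 Ω
|Z| = √(24.00² + 225.0²) = 226.3 Ω
I = V/|Z| = 19/226.3 = 83.97 mA

83.97 mA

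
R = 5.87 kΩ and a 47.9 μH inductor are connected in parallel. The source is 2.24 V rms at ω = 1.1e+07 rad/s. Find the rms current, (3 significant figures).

X_L = ωL = 527 Ω
Parallel: admittances add. Y = 1/R + 1/(jωL)
Y = (0.000170 − j0.00190) S
|Y| = 0.00191 S → |Z| = 1/|Y| = 525 Ω, ∠Z = −∠Y = 84.9°
I = V/|Z| = 2.24/525 = 4.27 mA

4.27 mA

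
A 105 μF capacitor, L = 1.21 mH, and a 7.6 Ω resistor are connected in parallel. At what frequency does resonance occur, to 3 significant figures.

447 Hz

ω₀ = 1/√(LC) = 1/√(0.00121 × 0.000105) = 2806 rad/s
f₀ = ω₀/(2π) = 447 Hz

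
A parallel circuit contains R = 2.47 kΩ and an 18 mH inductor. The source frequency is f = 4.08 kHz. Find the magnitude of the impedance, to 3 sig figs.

454 Ω

ω = 2πf = 25640 rad/s
X_L = ωL = 461 Ω
Parallel: admittances add. Y = 1/R + 1/(jωL)
Y = (0.000405 − j0.00217) S
|Y| = 0.00220 S → |Z| = 1/|Y| = 454 Ω, ∠Z = −∠Y = 79.4°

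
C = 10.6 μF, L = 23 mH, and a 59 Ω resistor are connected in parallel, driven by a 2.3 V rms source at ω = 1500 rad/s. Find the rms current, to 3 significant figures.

49.2 mA

X_L = ωL = 34.5 Ω
X_C = 1/(ωC) = 62.9 Ω
Parallel: admittances add. Y = 1/R + 1/(jωL) + jωC
Y = (0.0169 − j0.0131) S
|Y| = 0.0214 S → |Z| = 1/|Y| = 46.7 Ω, ∠Z = −∠Y = 37.7°
I = V/|Z| = 2.3/46.7 = 49.2 mA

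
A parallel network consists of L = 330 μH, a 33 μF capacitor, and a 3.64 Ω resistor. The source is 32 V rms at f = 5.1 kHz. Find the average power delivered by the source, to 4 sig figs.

281.3 W

ω = 2πf = 32040 rad/s
X_L = ωL = 10.57 Ω
X_C = 1/(ωC) = 0.9457 Ω
Parallel: admittances add. Y = 1/R + 1/(jωL) + jωC
Y = (0.2747 + j0.9629) S
|Y| = 1.001 S → |Z| = 1/|Y| = 0.9987 Ω, ∠Z = −∠Y = -74.08°
I = V/|Z| = 32.04 A
P = VI cos φ = 32 × 32.04 × cos(-74.08°) = 281.3 W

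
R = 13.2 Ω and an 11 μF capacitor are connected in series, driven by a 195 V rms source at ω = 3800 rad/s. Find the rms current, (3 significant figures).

7.14 A

X_C = 1/(ωC) = 23.9 Ω
Z = 13.2 − j23.9 Ω
|Z| = √(13.2² + 23.9²) = 27.3 Ω
I = V/|Z| = 195/27.3 = 7.14 A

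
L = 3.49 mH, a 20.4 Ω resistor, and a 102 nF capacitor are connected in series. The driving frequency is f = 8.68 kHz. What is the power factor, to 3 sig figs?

0.888

ω = 2πf = 54540 rad/s
X_L = ωL = 190 Ω
X_C = 1/(ωC) = 180 Ω
Net reactance X = X_L − X_C = 10.6 Ω
Z = 20.4 + j10.6 Ω
|Z| = √(20.4² + 10.6²) = 23.0 Ω
∠Z = arctan(10.6/20.4) = 27.4°
cos φ = cos(27.4°) = 0.888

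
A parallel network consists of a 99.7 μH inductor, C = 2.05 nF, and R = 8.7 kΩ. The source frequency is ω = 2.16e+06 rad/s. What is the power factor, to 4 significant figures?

X_L = ωL = 215.4 Ω
X_C = 1/(ωC) = 225.8 Ω
Parallel: admittances add. Y = 1/R + 1/(jωL) + jωC
Y = (0.0001149 − j0.0002156) S
|Y| = 0.0002443 S → |Z| = 1/|Y| = 4093 Ω, ∠Z = −∠Y = 61.93°
cos φ = cos(61.93°) = 0.4705

0.4705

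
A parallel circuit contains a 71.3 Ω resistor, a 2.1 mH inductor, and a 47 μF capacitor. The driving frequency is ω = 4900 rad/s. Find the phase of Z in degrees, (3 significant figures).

X_L = ωL = 10.3 Ω
X_C = 1/(ωC) = 4.34 Ω
Parallel: admittances add. Y = 1/R + 1/(jωL) + jωC
Y = (0.0140 + j0.133) S
|Y| = 0.134 S → |Z| = 1/|Y| = 7.47 Ω, ∠Z = −∠Y = -84.0°

-84.0°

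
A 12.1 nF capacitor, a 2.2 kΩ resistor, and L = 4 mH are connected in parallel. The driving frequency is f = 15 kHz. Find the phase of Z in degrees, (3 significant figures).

73.3°

ω = 2πf = 94250 rad/s
X_L = ωL = 377 Ω
X_C = 1/(ωC) = 877 Ω
Parallel: admittances add. Y = 1/R + 1/(jωL) + jωC
Y = (0.000455 − j0.00151) S
|Y| = 0.00158 S → |Z| = 1/|Y| = 633 Ω, ∠Z = −∠Y = 73.3°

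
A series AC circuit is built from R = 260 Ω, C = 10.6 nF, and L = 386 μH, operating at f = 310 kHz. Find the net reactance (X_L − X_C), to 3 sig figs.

ω = 2πf = 1.948e+06 rad/s
X_L = ωL = 752 Ω
X_C = 1/(ωC) = 48.4 Ω
X = 752 − 48.4 = 703 Ω

703 Ω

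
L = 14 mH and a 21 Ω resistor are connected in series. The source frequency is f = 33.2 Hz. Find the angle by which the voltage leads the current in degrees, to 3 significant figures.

ω = 2πf = 208.6 rad/s
X_L = ωL = 2.92 Ω
Z = 21.0 + j2.92 Ω
|Z| = √(21.0² + 2.92²) = 21.2 Ω
∠Z = arctan(2.92/21.0) = 7.92°

7.92°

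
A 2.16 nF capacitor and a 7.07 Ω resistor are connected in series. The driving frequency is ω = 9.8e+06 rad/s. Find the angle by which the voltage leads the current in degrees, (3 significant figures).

X_C = 1/(ωC) = 47.2 Ω
Z = 7.07 − j47.2 Ω
|Z| = √(7.07² + 47.2²) = 47.8 Ω
∠Z = arctan(-47.2/7.07) = -81.5°

-81.5°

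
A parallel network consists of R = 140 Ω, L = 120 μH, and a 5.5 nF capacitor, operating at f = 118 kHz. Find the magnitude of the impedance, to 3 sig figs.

98.9 Ω

ω = 2πf = 741400 rad/s
X_L = ωL = 89.0 Ω
X_C = 1/(ωC) = 245 Ω
Parallel: admittances add. Y = 1/R + 1/(jωL) + jωC
Y = (0.00714 − j0.00716) S
|Y| = 0.0101 S → |Z| = 1/|Y| = 98.9 Ω, ∠Z = −∠Y = 45.1°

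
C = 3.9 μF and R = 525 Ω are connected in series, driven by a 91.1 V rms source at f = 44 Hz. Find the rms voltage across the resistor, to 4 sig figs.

44.88 V

ω = 2πf = 276.5 rad/s
X_C = 1/(ωC) = 927.5 Ω
Z = 525.0 − j927.5 Ω
|Z| = √(525.0² + 927.5²) = 1066 Ω
I = V/|Z| = 85.48 mA
V_R = I·|Z_R| = 0.08548 × 525.0 = 44.88 V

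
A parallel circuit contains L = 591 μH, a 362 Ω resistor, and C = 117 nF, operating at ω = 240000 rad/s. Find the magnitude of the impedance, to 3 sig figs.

X_L = ωL = 142 Ω
X_C = 1/(ωC) = 35.6 Ω
Parallel: admittances add. Y = 1/R + 1/(jωL) + jωC
Y = (0.00276 + j0.0210) S
|Y| = 0.0212 S → |Z| = 1/|Y| = 47.1 Ω, ∠Z = −∠Y = -82.5°

47.1 Ω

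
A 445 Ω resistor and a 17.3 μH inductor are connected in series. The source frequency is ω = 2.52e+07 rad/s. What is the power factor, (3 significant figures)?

X_L = ωL = 436 Ω
Z = 445 + j436 Ω
|Z| = √(445² + 436²) = 623 Ω
∠Z = arctan(436/445) = 44.4°
cos φ = cos(44.4°) = 0.714

0.714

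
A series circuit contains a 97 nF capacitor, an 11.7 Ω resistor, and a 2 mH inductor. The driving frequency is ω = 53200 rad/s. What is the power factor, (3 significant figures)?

0.133

X_L = ωL = 106 Ω
X_C = 1/(ωC) = 194 Ω
Net reactance X = X_L − X_C = -87.4 Ω
Z = 11.7 − j87.4 Ω
|Z| = √(11.7² + 87.4²) = 88.2 Ω
∠Z = arctan(-87.4/11.7) = -82.4°
cos φ = cos(-82.4°) = 0.133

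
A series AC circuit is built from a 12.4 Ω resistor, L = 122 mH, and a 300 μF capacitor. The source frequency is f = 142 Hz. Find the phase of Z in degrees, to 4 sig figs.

ω = 2πf = 892.2 rad/s
X_L = ωL = 108.8 Ω
X_C = 1/(ωC) = 3.736 Ω
Net reactance X = X_L − X_C = 105.1 Ω
Z = 12.40 + j105.1 Ω
|Z| = √(12.40² + 105.1²) = 105.8 Ω
∠Z = arctan(105.1/12.40) = 83.27°

83.27°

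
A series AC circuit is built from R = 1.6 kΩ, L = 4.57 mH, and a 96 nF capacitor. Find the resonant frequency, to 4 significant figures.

ω₀ = 1/√(LC) = 1/√(0.00457 × 9.6e-08) = 47740 rad/s
f₀ = ω₀/(2π) = 7.598 kHz

7.598 kHz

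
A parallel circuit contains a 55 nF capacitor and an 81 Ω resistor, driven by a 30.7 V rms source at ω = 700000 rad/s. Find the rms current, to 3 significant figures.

1.24 A

X_C = 1/(ωC) = 26.0 Ω
Parallel: admittances add. Y = 1/R + jωC
Y = (0.0123 + j0.0385) S
|Y| = 0.0404 S → |Z| = 1/|Y| = 24.7 Ω, ∠Z = −∠Y = -72.2°
I = V/|Z| = 30.7/24.7 = 1.24 A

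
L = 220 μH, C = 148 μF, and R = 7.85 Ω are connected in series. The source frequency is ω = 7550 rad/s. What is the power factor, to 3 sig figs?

X_L = ωL = 1.66 Ω
X_C = 1/(ωC) = 0.895 Ω
Net reactance X = X_L − X_C = 0.766 Ω
Z = 7.85 + j0.766 Ω
|Z| = √(7.85² + 0.766²) = 7.89 Ω
∠Z = arctan(0.766/7.85) = 5.57°
cos φ = cos(5.57°) = 0.995

0.995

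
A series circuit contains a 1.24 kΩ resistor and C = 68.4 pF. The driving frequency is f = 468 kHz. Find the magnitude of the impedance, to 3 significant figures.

ω = 2πf = 2.941e+06 rad/s
X_C = 1/(ωC) = 4970 Ω
Z = 1240 − j4970 Ω
|Z| = √(1240² + 4970²) = 5120 Ω

5120 Ω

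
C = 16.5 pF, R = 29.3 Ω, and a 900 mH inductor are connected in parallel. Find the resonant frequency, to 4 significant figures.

41.30 kHz

ω₀ = 1/√(LC) = 1/√(0.9 × 1.65e-11) = 259500 rad/s
f₀ = ω₀/(2π) = 41.30 kHz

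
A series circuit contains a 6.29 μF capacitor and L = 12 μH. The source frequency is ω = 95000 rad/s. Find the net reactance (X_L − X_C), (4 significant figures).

-0.5335 Ω

X_L = ωL = 1.140 Ω
X_C = 1/(ωC) = 1.674 Ω
X = 1.140 − 1.674 = -0.5335 Ω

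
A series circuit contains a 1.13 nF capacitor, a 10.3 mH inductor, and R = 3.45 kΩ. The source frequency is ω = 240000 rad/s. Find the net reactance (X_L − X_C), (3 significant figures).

X_L = ωL = 2470 Ω
X_C = 1/(ωC) = 3690 Ω
X = 2470 − 3690 = -1220 Ω

-1220 Ω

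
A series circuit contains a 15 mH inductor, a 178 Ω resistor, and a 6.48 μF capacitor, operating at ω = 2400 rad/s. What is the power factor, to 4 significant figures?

0.9876

X_L = ωL = 36.00 Ω
X_C = 1/(ωC) = 64.30 Ω
Net reactance X = X_L − X_C = -28.30 Ω
Z = 178.0 − j28.30 Ω
|Z| = √(178.0² + 28.30²) = 180.2 Ω
∠Z = arctan(-28.30/178.0) = -9.034°
cos φ = cos(-9.034°) = 0.9876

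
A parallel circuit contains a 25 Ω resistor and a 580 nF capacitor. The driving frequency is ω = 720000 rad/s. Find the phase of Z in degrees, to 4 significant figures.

X_C = 1/(ωC) = 2.395 Ω
Parallel: admittances add. Y = 1/R + jωC
Y = (0.04000 + j0.4176) S
|Y| = 0.4195 S → |Z| = 1/|Y| = 2.384 Ω, ∠Z = −∠Y = -84.53°

-84.53°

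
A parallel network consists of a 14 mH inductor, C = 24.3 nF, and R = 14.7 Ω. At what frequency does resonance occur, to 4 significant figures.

ω₀ = 1/√(LC) = 1/√(0.014 × 2.43e-08) = 54220 rad/s
f₀ = ω₀/(2π) = 8.629 kHz

8.629 kHz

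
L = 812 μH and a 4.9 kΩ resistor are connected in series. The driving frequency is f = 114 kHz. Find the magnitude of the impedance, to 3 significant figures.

4930 Ω

ω = 2πf = 716300 rad/s
X_L = ωL = 582 Ω
Z = 4900 + j582 Ω
|Z| = √(4900² + 582²) = 4930 Ω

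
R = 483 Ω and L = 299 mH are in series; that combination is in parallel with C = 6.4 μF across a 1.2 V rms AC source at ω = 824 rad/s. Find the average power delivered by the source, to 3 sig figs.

X_L = ωL = 246 Ω
X_C = 1/(ωC) = 190 Ω
Branch 1 (R+jX_L): Z₁ = 483 + j246 Ω, |Z₁| = 542 Ω
Branch 2 (−jX_C): Z₂ = −j190 Ω
Parallel: Z = Z₁Z₂/(Z₁+Z₂), |Z| = 211 Ω, ∠Z = -69.7°
I = V/|Z| = 5.68 mA
P = VI cos φ = 1.2 × 0.00568 × cos(-69.7°) = 2.37 mW

2.37 mW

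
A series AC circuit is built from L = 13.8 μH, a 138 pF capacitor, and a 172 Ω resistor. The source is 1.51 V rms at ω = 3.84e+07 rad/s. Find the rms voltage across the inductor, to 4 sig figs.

X_L = ωL = 529.9 Ω
X_C = 1/(ωC) = 188.7 Ω
Net reactance X = X_L − X_C = 341.2 Ω
Z = 172.0 + j341.2 Ω
|Z| = √(172.0² + 341.2²) = 382.1 Ω
I = V/|Z| = 3.952 mA
V_L = I·|Z_L| = 0.003952 × 529.9 = 2.094 V

2.094 V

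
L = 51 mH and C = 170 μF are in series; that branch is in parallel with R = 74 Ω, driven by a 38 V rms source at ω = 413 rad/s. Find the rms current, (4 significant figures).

X_L = ωL = 21.06 Ω
X_C = 1/(ωC) = 14.24 Ω
Branch 1: Z₁ = R = 74.00 Ω
Branch 2 (series LC): Z₂ = j(X_L − X_C) = j6.820 Ω
Parallel: Z = Z₁Z₂/(Z₁+Z₂), |Z| = 6.791 Ω, ∠Z = 84.73°
I = V/|Z| = 38/6.791 = 5.595 A

5.595 A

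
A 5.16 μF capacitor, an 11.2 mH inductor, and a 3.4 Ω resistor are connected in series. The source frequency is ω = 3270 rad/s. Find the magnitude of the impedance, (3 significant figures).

X_L = ωL = 36.6 Ω
X_C = 1/(ωC) = 59.3 Ω
Net reactance X = X_L − X_C = -22.6 Ω
Z = 3.40 − j22.6 Ω
|Z| = √(3.40² + 22.6²) = 22.9 Ω

22.9 Ω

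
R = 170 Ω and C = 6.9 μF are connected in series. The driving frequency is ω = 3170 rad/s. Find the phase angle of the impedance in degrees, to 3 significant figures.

-15.1°

X_C = 1/(ωC) = 45.7 Ω
Z = 170 − j45.7 Ω
|Z| = √(170² + 45.7²) = 176 Ω
∠Z = arctan(-45.7/170) = -15.1°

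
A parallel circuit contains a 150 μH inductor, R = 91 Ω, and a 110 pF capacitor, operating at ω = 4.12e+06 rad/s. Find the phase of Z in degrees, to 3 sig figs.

6.05°

X_L = ωL = 618 Ω
X_C = 1/(ωC) = 2210 Ω
Parallel: admittances add. Y = 1/R + 1/(jωL) + jωC
Y = (0.0110 − j0.00116) S
|Y| = 0.0111 S → |Z| = 1/|Y| = 90.5 Ω, ∠Z = −∠Y = 6.05°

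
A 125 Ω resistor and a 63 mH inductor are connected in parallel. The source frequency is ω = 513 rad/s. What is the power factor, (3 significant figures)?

0.250

X_L = ωL = 32.3 Ω
Parallel: admittances add. Y = 1/R + 1/(jωL)
Y = (0.00800 − j0.0309) S
|Y| = 0.0320 S → |Z| = 1/|Y| = 31.3 Ω, ∠Z = −∠Y = 75.5°
cos φ = cos(75.5°) = 0.250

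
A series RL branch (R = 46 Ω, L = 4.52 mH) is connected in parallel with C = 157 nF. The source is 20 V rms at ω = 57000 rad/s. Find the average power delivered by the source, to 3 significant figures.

269 mW

X_L = ωL = 258 Ω
X_C = 1/(ωC) = 112 Ω
Branch 1 (R+jX_L): Z₁ = 46.0 + j258 Ω, |Z₁| = 262 Ω
Branch 2 (−jX_C): Z₂ = −j112 Ω
Parallel: Z = Z₁Z₂/(Z₁+Z₂), |Z| = 191 Ω, ∠Z = -82.6°
I = V/|Z| = 105 mA
P = VI cos φ = 20 × 0.105 × cos(-82.6°) = 269 mW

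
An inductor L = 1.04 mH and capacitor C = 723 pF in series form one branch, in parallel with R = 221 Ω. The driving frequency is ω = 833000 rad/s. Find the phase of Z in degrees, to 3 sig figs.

-15.6°

X_L = ωL = 866 Ω
X_C = 1/(ωC) = 1660 Ω
Branch 1: Z₁ = R = 221 Ω
Branch 2 (series LC): Z₂ = j(X_L − X_C) = −j794 Ω
Parallel: Z = Z₁Z₂/(Z₁+Z₂), |Z| = 213 Ω, ∠Z = -15.6°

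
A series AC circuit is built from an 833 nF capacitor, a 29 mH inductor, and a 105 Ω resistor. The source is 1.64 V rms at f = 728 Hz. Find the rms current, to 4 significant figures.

ω = 2πf = 4574 rad/s
X_L = ωL = 132.7 Ω
X_C = 1/(ωC) = 262.4 Ω
Net reactance X = X_L − X_C = -129.8 Ω
Z = 105.0 − j129.8 Ω
|Z| = √(105.0² + 129.8²) = 167.0 Ω
I = V/|Z| = 1.64/167.0 = 9.823 mA

9.823 mA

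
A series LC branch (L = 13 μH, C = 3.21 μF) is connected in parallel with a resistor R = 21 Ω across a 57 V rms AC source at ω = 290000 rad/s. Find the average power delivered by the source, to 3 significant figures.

X_L = ωL = 3.77 Ω
X_C = 1/(ωC) = 1.07 Ω
Branch 1: Z₁ = R = 21.0 Ω
Branch 2 (series LC): Z₂ = j(X_L − X_C) = j2.70 Ω
Parallel: Z = Z₁Z₂/(Z₁+Z₂), |Z| = 2.67 Ω, ∠Z = 82.7°
I = V/|Z| = 21.3 A
P = VI cos φ = 57 × 21.3 × cos(82.7°) = 155 W

155 W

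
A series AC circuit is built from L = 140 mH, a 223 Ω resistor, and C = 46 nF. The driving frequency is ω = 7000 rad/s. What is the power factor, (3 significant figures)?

X_L = ωL = 980 Ω
X_C = 1/(ωC) = 3110 Ω
Net reactance X = X_L − X_C = -2130 Ω
Z = 223 − j2130 Ω
|Z| = √(223² + 2130²) = 2140 Ω
∠Z = arctan(-2130/223) = -84.0°
cos φ = cos(-84.0°) = 0.104

0.104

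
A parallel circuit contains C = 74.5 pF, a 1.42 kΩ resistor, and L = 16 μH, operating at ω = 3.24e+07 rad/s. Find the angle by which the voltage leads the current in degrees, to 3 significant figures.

-34.5°

X_L = ωL = 518 Ω
X_C = 1/(ωC) = 414 Ω
Parallel: admittances add. Y = 1/R + 1/(jωL) + jωC
Y = (0.000704 + j0.000485) S
|Y| = 0.000855 S → |Z| = 1/|Y| = 1170 Ω, ∠Z = −∠Y = -34.5°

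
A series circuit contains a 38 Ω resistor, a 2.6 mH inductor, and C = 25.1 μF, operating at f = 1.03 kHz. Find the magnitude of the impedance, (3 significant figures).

39.5 Ω

ω = 2πf = 6472 rad/s
X_L = ωL = 16.8 Ω
X_C = 1/(ωC) = 6.16 Ω
Net reactance X = X_L − X_C = 10.7 Ω
Z = 38.0 + j10.7 Ω
|Z| = √(38.0² + 10.7²) = 39.5 Ω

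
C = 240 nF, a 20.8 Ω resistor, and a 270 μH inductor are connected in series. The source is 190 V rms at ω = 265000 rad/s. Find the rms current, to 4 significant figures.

3.189 A

X_L = ωL = 71.55 Ω
X_C = 1/(ωC) = 15.72 Ω
Net reactance X = X_L − X_C = 55.83 Ω
Z = 20.80 + j55.83 Ω
|Z| = √(20.80² + 55.83²) = 59.58 Ω
I = V/|Z| = 190/59.58 = 3.189 A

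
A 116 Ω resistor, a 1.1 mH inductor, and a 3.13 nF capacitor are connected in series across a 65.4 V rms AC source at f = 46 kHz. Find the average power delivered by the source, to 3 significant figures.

783 mW

ω = 2πf = 289000 rad/s
X_L = ωL = 318 Ω
X_C = 1/(ωC) = 1110 Ω
Net reactance X = X_L − X_C = -787 Ω
Z = 116 − j787 Ω
|Z| = √(116² + 787²) = 796 Ω
∠Z = arctan(-787/116) = -81.6°
I = V/|Z| = 82.2 mA
P = VI cos φ = 65.4 × 0.0822 × cos(-81.6°) = 783 mW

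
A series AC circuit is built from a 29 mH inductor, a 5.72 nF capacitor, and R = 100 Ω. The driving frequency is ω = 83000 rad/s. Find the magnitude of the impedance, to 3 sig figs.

317 Ω

X_L = ωL = 2410 Ω
X_C = 1/(ωC) = 2110 Ω
Net reactance X = X_L − X_C = 301 Ω
Z = 100 + j301 Ω
|Z| = √(100² + 301²) = 317 Ω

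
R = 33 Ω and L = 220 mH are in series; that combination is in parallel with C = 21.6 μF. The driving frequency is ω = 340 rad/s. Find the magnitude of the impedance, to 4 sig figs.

159.8 Ω

X_L = ωL = 74.80 Ω
X_C = 1/(ωC) = 136.2 Ω
Branch 1 (R+jX_L): Z₁ = 33.00 + j74.80 Ω, |Z₁| = 81.76 Ω
Branch 2 (−jX_C): Z₂ = −j136.2 Ω
Parallel: Z = Z₁Z₂/(Z₁+Z₂), |Z| = 159.8 Ω, ∠Z = 37.92°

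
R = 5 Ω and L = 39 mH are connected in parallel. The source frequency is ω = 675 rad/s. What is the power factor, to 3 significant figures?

0.982

X_L = ωL = 26.3 Ω
Parallel: admittances add. Y = 1/R + 1/(jωL)
Y = (0.200 − j0.0380) S
|Y| = 0.204 S → |Z| = 1/|Y| = 4.91 Ω, ∠Z = −∠Y = 10.8°
cos φ = cos(10.8°) = 0.982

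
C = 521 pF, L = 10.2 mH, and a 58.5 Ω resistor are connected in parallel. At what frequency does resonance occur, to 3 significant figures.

69.0 kHz

ω₀ = 1/√(LC) = 1/√(0.0102 × 5.21e-10) = 433800 rad/s
f₀ = ω₀/(2π) = 69.0 kHz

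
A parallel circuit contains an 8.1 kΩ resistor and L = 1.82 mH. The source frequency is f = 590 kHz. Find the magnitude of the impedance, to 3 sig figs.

5180 Ω

ω = 2πf = 3.707e+06 rad/s
X_L = ωL = 6750 Ω
Parallel: admittances add. Y = 1/R + 1/(jωL)
Y = (0.000123 − j0.000148) S
|Y| = 0.000193 S → |Z| = 1/|Y| = 5180 Ω, ∠Z = −∠Y = 50.2°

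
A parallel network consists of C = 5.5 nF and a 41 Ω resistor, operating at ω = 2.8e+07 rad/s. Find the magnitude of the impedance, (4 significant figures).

X_C = 1/(ωC) = 6.494 Ω
Parallel: admittances add. Y = 1/R + jωC
Y = (0.02439 + j0.1540) S
|Y| = 0.1559 S → |Z| = 1/|Y| = 6.414 Ω, ∠Z = −∠Y = -81.00°

6.414 Ω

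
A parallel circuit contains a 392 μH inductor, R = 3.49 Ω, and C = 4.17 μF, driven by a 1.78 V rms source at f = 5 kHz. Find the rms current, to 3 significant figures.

ω = 2πf = 31420 rad/s
X_L = ωL = 12.3 Ω
X_C = 1/(ωC) = 7.63 Ω
Parallel: admittances add. Y = 1/R + 1/(jωL) + jωC
Y = (0.287 + j0.0498) S
|Y| = 0.291 S → |Z| = 1/|Y| = 3.44 Ω, ∠Z = −∠Y = -9.86°
I = V/|Z| = 1.78/3.44 = 518 mA

518 mA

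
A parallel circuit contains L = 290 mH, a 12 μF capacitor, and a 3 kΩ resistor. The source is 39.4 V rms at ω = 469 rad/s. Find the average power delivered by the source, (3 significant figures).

X_L = ωL = 136 Ω
X_C = 1/(ωC) = 178 Ω
Parallel: admittances add. Y = 1/R + 1/(jωL) + jωC
Y = (0.000333 − j0.00172) S
|Y| = 0.00176 S → |Z| = 1/|Y| = 569 Ω, ∠Z = −∠Y = 79.1°
I = V/|Z| = 69.2 mA
P = VI cos φ = 39.4 × 0.0692 × cos(79.1°) = 517 mW

517 mW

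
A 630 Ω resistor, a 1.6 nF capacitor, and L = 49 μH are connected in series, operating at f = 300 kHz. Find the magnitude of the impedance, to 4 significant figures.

673.9 Ω

ω = 2πf = 1.885e+06 rad/s
X_L = ωL = 92.36 Ω
X_C = 1/(ωC) = 331.6 Ω
Net reactance X = X_L − X_C = -239.2 Ω
Z = 630.0 − j239.2 Ω
|Z| = √(630.0² + 239.2²) = 673.9 Ω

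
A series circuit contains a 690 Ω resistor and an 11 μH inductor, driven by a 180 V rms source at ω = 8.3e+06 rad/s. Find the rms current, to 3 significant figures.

259 mA

X_L = ωL = 91.3 Ω
Z = 690 + j91.3 Ω
|Z| = √(690² + 91.3²) = 696 Ω
I = V/|Z| = 180/696 = 259 mA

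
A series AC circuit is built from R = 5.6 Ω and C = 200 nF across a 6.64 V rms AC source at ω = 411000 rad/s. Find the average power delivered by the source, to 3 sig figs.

1.38 W

X_C = 1/(ωC) = 12.2 Ω
Z = 5.60 − j12.2 Ω
|Z| = √(5.60² + 12.2²) = 13.4 Ω
∠Z = arctan(-12.2/5.60) = -65.3°
I = V/|Z| = 496 mA
P = VI cos φ = 6.64 × 0.496 × cos(-65.3°) = 1.38 W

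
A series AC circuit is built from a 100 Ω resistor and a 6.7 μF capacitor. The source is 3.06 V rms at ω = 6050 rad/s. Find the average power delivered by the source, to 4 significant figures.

X_C = 1/(ωC) = 24.67 Ω
Z = 100.0 − j24.67 Ω
|Z| = √(100.0² + 24.67²) = 103.0 Ω
∠Z = arctan(-24.67/100.0) = -13.86°
I = V/|Z| = 29.71 mA
P = VI cos φ = 3.06 × 0.02971 × cos(-13.86°) = 88.26 mW

88.26 mW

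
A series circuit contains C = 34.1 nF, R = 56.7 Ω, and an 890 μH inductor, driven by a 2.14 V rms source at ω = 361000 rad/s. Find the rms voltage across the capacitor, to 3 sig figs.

0.705 V

X_L = ωL = 321 Ω
X_C = 1/(ωC) = 81.2 Ω
Net reactance X = X_L − X_C = 240 Ω
Z = 56.7 + j240 Ω
|Z| = √(56.7² + 240²) = 247 Ω
I = V/|Z| = 8.68 mA
V_C = I·|Z_C| = 0.00868 × 81.2 = 0.705 V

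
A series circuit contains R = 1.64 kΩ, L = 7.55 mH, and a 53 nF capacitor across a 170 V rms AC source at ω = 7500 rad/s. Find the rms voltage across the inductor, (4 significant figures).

X_L = ωL = 56.62 Ω
X_C = 1/(ωC) = 2516 Ω
Net reactance X = X_L − X_C = -2459 Ω
Z = 1640 − j2459 Ω
|Z| = √(1640² + 2459²) = 2956 Ω
I = V/|Z| = 57.51 mA
V_L = I·|Z_L| = 0.05751 × 56.62 = 3.257 V

3.257 V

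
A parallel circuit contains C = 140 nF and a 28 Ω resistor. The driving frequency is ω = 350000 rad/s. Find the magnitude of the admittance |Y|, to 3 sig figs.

X_C = 1/(ωC) = 20.4 Ω
Parallel: admittances add. Y = 1/R + jωC
Y = (0.0357 + j0.0490) S
|Y| = 0.0606 S → |Z| = 1/|Y| = 16.5 Ω, ∠Z = −∠Y = -53.9°

60.6 mS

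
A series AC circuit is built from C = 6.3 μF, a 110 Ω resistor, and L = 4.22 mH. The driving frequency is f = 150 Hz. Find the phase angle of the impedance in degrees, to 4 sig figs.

-56.22°

ω = 2πf = 942.5 rad/s
X_L = ωL = 3.977 Ω
X_C = 1/(ωC) = 168.4 Ω
Net reactance X = X_L − X_C = -164.4 Ω
Z = 110.0 − j164.4 Ω
|Z| = √(110.0² + 164.4²) = 197.8 Ω
∠Z = arctan(-164.4/110.0) = -56.22°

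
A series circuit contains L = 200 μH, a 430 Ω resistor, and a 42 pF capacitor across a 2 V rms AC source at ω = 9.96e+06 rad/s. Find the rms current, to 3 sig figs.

X_L = ωL = 1990 Ω
X_C = 1/(ωC) = 2390 Ω
Net reactance X = X_L − X_C = -399 Ω
Z = 430 − j399 Ω
|Z| = √(430² + 399²) = 586 Ω
I = V/|Z| = 2/586 = 3.41 mA

3.41 mA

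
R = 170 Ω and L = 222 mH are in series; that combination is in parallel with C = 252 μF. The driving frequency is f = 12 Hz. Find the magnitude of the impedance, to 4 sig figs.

51.74 Ω

ω = 2πf = 75.40 rad/s
X_L = ωL = 16.74 Ω
X_C = 1/(ωC) = 52.63 Ω
Branch 1 (R+jX_L): Z₁ = 170.0 + j16.74 Ω, |Z₁| = 170.8 Ω
Branch 2 (−jX_C): Z₂ = −j52.63 Ω
Parallel: Z = Z₁Z₂/(Z₁+Z₂), |Z| = 51.74 Ω, ∠Z = -72.45°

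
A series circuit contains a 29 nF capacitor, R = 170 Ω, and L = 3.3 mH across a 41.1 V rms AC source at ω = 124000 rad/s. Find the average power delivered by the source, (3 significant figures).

X_L = ωL = 409 Ω
X_C = 1/(ωC) = 278 Ω
Net reactance X = X_L − X_C = 131 Ω
Z = 170 + j131 Ω
|Z| = √(170² + 131²) = 215 Ω
∠Z = arctan(131/170) = 37.6°
I = V/|Z| = 191 mA
P = VI cos φ = 41.1 × 0.191 × cos(37.6°) = 6.23 W

6.23 W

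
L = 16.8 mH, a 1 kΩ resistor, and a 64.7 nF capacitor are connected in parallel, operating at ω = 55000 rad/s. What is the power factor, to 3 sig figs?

X_L = ωL = 924 Ω
X_C = 1/(ωC) = 281 Ω
Parallel: admittances add. Y = 1/R + 1/(jωL) + jωC
Y = (0.00100 + j0.00248) S
|Y| = 0.00267 S → |Z| = 1/|Y| = 374 Ω, ∠Z = −∠Y = -68.0°
cos φ = cos(-68.0°) = 0.374

0.374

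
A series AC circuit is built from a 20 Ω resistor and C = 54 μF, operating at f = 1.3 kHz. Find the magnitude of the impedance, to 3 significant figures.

ω = 2πf = 8168 rad/s
X_C = 1/(ωC) = 2.27 Ω
Z = 20.0 − j2.27 Ω
|Z| = √(20.0² + 2.27²) = 20.1 Ω

20.1 Ω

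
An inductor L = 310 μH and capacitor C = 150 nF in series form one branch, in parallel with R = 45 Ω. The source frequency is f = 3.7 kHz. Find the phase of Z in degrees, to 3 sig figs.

ω = 2πf = 23250 rad/s
X_L = ωL = 7.21 Ω
X_C = 1/(ωC) = 287 Ω
Branch 1: Z₁ = R = 45.0 Ω
Branch 2 (series LC): Z₂ = j(X_L − X_C) = −j280 Ω
Parallel: Z = Z₁Z₂/(Z₁+Z₂), |Z| = 44.4 Ω, ∠Z = -9.14°

-9.14°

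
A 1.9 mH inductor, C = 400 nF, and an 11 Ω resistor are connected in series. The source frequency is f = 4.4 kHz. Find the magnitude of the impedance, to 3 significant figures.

39.5 Ω

ω = 2πf = 27650 rad/s
X_L = ωL = 52.5 Ω
X_C = 1/(ωC) = 90.4 Ω
Net reactance X = X_L − X_C = -37.9 Ω
Z = 11.0 − j37.9 Ω
|Z| = √(11.0² + 37.9²) = 39.5 Ω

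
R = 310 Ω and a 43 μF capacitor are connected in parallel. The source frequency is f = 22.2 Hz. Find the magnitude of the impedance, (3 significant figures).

ω = 2πf = 139.5 rad/s
X_C = 1/(ωC) = 167 Ω
Parallel: admittances add. Y = 1/R + jωC
Y = (0.00323 + j0.00600) S
|Y| = 0.00681 S → |Z| = 1/|Y| = 147 Ω, ∠Z = −∠Y = -61.7°

147 Ω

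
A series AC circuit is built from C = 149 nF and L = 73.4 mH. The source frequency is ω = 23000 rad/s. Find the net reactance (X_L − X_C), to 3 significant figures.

X_L = ωL = 1690 Ω
X_C = 1/(ωC) = 292 Ω
X = 1690 − 292 = 1400 Ω

1400 Ω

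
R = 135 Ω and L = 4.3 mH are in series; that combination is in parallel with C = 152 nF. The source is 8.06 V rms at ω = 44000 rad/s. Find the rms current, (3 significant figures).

X_L = ωL = 189 Ω
X_C = 1/(ωC) = 150 Ω
Branch 1 (R+jX_L): Z₁ = 135 + j189 Ω, |Z₁| = 232 Ω
Branch 2 (−jX_C): Z₂ = −j150 Ω
Parallel: Z = Z₁Z₂/(Z₁+Z₂), |Z| = 247 Ω, ∠Z = -51.9°
I = V/|Z| = 8.06/247 = 32.6 mA

32.6 mA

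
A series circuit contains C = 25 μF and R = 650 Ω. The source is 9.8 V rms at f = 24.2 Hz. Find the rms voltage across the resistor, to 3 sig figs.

9.08 V

ω = 2πf = 152.1 rad/s
X_C = 1/(ωC) = 263 Ω
Z = 650 − j263 Ω
|Z| = √(650² + 263²) = 701 Ω
I = V/|Z| = 14.0 mA
V_R = I·|Z_R| = 0.0140 × 650 = 9.08 V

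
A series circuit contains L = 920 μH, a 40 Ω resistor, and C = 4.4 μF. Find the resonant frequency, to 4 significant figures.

ω₀ = 1/√(LC) = 1/√(0.00092 × 4.4e-06) = 15720 rad/s
f₀ = ω₀/(2π) = 2.501 kHz

2.501 kHz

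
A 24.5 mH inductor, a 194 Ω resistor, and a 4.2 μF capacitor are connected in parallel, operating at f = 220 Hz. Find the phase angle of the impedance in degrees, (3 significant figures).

ω = 2πf = 1382 rad/s
X_L = ωL = 33.9 Ω
X_C = 1/(ωC) = 172 Ω
Parallel: admittances add. Y = 1/R + 1/(jωL) + jωC
Y = (0.00515 − j0.0237) S
|Y| = 0.0243 S → |Z| = 1/|Y| = 41.2 Ω, ∠Z = −∠Y = 77.7°

77.7°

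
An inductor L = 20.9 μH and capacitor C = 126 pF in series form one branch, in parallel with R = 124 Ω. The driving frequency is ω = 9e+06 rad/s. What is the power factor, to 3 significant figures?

X_L = ωL = 188 Ω
X_C = 1/(ωC) = 882 Ω
Branch 1: Z₁ = R = 124 Ω
Branch 2 (series LC): Z₂ = j(X_L − X_C) = −j694 Ω
Parallel: Z = Z₁Z₂/(Z₁+Z₂), |Z| = 122 Ω, ∠Z = -10.1°
cos φ = cos(-10.1°) = 0.984

0.984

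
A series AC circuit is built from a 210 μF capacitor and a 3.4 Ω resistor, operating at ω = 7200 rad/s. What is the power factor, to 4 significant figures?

X_C = 1/(ωC) = 0.6614 Ω
Z = 3.400 − j0.6614 Ω
|Z| = √(3.400² + 0.6614²) = 3.464 Ω
∠Z = arctan(-0.6614/3.400) = -11.01°
cos φ = cos(-11.01°) = 0.9816

0.9816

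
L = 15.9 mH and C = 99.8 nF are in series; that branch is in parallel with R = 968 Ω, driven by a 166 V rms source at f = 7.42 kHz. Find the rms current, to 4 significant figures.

359.0 mA

ω = 2πf = 46620 rad/s
X_L = ωL = 741.3 Ω
X_C = 1/(ωC) = 214.9 Ω
Branch 1: Z₁ = R = 968.0 Ω
Branch 2 (series LC): Z₂ = j(X_L − X_C) = j526.4 Ω
Parallel: Z = Z₁Z₂/(Z₁+Z₂), |Z| = 462.4 Ω, ∠Z = 61.46°
I = V/|Z| = 166/462.4 = 359.0 mA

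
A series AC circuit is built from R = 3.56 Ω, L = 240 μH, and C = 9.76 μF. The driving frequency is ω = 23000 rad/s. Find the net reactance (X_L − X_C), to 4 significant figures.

1.065 Ω

X_L = ωL = 5.520 Ω
X_C = 1/(ωC) = 4.455 Ω
X = 5.520 − 4.455 = 1.065 Ω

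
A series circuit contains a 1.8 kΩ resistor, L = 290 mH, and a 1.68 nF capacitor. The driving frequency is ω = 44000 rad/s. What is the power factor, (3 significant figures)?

0.920

X_L = ωL = 12800 Ω
X_C = 1/(ωC) = 13500 Ω
Net reactance X = X_L − X_C = -768 Ω
Z = 1800 − j768 Ω
|Z| = √(1800² + 768²) = 1960 Ω
∠Z = arctan(-768/1800) = -23.1°
cos φ = cos(-23.1°) = 0.920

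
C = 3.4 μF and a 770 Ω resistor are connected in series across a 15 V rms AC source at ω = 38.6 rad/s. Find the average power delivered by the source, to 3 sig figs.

X_C = 1/(ωC) = 7620 Ω
Z = 770 − j7620 Ω
|Z| = √(770² + 7620²) = 7660 Ω
∠Z = arctan(-7620/770) = -84.2°
I = V/|Z| = 1.96 mA
P = VI cos φ = 15 × 0.00196 × cos(-84.2°) = 2.95 mW

2.95 mW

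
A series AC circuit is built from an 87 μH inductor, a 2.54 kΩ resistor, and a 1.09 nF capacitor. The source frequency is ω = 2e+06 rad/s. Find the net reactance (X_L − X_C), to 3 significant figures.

-285 Ω

X_L = ωL = 174 Ω
X_C = 1/(ωC) = 459 Ω
X = 174 − 459 = -285 Ω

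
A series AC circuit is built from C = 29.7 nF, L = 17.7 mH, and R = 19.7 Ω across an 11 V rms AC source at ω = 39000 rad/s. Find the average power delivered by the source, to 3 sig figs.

78.6 mW

X_L = ωL = 690 Ω
X_C = 1/(ωC) = 863 Ω
Net reactance X = X_L − X_C = -173 Ω
Z = 19.7 − j173 Ω
|Z| = √(19.7² + 173²) = 174 Ω
∠Z = arctan(-173/19.7) = -83.5°
I = V/|Z| = 63.2 mA
P = VI cos φ = 11 × 0.0632 × cos(-83.5°) = 78.6 mW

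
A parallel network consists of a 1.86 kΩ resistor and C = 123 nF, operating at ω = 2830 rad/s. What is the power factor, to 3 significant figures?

0.839

X_C = 1/(ωC) = 2870 Ω
Parallel: admittances add. Y = 1/R + jωC
Y = (0.000538 + j0.000348) S
|Y| = 0.000640 S → |Z| = 1/|Y| = 1560 Ω, ∠Z = −∠Y = -32.9°
cos φ = cos(-32.9°) = 0.839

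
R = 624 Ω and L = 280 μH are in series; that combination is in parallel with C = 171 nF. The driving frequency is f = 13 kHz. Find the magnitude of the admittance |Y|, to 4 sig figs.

14.00 mS

ω = 2πf = 81680 rad/s
X_L = ωL = 22.87 Ω
X_C = 1/(ωC) = 71.59 Ω
Branch 1 (R+jX_L): Z₁ = 624.0 + j22.87 Ω, |Z₁| = 624.4 Ω
Branch 2 (−jX_C): Z₂ = −j71.59 Ω
Parallel: Z = Z₁Z₂/(Z₁+Z₂), |Z| = 71.43 Ω, ∠Z = -83.44°
|Y| = 1/|Z| = 14.00 mS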